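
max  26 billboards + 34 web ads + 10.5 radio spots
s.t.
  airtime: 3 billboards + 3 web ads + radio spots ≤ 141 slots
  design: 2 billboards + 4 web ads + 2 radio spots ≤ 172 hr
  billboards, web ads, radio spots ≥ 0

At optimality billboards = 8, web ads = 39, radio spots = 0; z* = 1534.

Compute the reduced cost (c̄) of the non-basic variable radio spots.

-3.5

Check each constraint at x*: airtime 141/141 (tight); design 172/172 (tight).
From A_Bᵀ y = c: 3·y_airtime + 2·y_design = 26; 3·y_airtime + 4·y_design = 34.
Solving: y_airtime = 6, y_design = 4.
Reduced cost of radio spots: c₃ − yᵀa₃ = 10.5 − (6·1 + 4·2) = 10.5 − 14 = -3.5.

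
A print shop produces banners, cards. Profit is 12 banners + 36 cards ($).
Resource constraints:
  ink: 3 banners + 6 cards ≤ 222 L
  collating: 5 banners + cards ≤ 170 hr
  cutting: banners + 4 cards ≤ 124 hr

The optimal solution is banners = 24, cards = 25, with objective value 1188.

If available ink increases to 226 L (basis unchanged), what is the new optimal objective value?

Binding: ink and cutting. Non-binding: collating (25 unused).
Slack constraints have shadow price 0 (complementary slackness).
From A_Bᵀ y = c: 3·y_ink + 1·y_cutting = 12; 6·y_ink + 4·y_cutting = 36.
Solving: y_ink = 2, y_cutting = 6.
Δz = y_ink·Δb = 2 × (4) = 8, so new z* = 1188 + 8 = 1196.

1196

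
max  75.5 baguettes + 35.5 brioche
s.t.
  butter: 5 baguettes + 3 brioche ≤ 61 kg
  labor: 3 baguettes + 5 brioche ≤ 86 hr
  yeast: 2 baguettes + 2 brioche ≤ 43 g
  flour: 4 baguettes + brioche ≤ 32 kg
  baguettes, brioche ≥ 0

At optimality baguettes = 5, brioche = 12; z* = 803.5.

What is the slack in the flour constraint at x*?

flour used = 4·5 + 1·12 = 32; slack = 32 − 32 = 0.

0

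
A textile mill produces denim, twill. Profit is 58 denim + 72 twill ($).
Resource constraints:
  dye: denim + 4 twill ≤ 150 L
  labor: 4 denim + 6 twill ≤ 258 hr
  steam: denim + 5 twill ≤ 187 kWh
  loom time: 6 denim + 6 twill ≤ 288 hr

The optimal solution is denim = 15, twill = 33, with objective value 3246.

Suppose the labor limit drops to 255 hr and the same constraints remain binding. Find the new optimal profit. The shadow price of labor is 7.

Δb = -3, so new z* = 3246 + (7)·(-3) = 3246 − 21 = 3225.

3225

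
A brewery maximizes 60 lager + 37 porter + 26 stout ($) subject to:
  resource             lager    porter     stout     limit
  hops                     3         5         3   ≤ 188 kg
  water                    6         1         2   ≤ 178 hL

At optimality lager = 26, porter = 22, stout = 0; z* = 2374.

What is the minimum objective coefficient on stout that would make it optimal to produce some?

At the optimum: hops uses 188 of 188 (binding); water uses 178 of 178 (binding).
Dual feasibility on the basic columns requires 3·y_hops + 6·y_water = 60, 5·y_hops + 1·y_water = 37.
Solving: y_hops = 6, y_water = 7.
stout enters the basis when its profit ≥ yᵀa₃ = 6·3 + 7·2 = 32.

32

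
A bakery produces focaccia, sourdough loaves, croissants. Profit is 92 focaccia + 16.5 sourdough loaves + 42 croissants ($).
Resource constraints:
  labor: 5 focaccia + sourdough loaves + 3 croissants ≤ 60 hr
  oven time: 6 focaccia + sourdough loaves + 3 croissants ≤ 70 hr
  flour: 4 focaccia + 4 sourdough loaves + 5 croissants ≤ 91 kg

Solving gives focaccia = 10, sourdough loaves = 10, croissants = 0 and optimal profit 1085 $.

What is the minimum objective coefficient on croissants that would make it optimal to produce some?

At the optimum: labor uses 60 of 60 (binding); oven time uses 70 of 70 (binding); flour uses 80 of 91 (slack = 11).
By complementary slackness, y = 0 for the non-binding constraint.
From A_Bᵀ y = c: 5·y_labor + 6·y_oven time = 92; 1·y_labor + 1·y_oven time = 16.5.
This yields shadow prices y_labor = 7, y_oven time = 9.5.
croissants enters the basis when its profit ≥ yᵀa₃ = 7·3 + 9.5·3 = 49.5.

49.5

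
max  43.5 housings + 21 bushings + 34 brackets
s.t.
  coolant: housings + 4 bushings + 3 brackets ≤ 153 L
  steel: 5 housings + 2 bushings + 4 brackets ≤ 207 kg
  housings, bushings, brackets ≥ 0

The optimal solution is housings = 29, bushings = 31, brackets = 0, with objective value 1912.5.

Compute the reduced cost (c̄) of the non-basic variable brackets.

-3

At the optimum: coolant uses 153 of 153 (binding); steel uses 207 of 207 (binding).
From A_Bᵀ y = c: 1·y_coolant + 5·y_steel = 43.5; 4·y_coolant + 2·y_steel = 21.
Solving: y_coolant = 1, y_steel = 8.5.
Reduced cost of brackets: c₃ − yᵀa₃ = 34 − (1·3 + 8.5·4) = 34 − 37 = -3.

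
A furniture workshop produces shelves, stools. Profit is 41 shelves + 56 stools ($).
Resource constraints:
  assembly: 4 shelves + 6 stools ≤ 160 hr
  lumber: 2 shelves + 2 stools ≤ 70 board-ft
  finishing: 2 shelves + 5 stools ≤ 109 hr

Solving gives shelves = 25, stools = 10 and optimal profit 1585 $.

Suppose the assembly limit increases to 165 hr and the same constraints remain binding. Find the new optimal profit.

1622.5

Binding: assembly and lumber. Non-binding: finishing (9 unused).
By complementary slackness, y = 0 for the non-binding constraint.
The binding rows give the dual system: 4·y_assembly + 2·y_lumber = 41 and 6·y_assembly + 2·y_lumber = 56.
→ y_assembly = 7.5 and y_lumber = 5.5.
Δz = y_assembly·Δb = 7.5 × (5) = 37.5, so new z* = 1585 + 37.5 = 1622.5.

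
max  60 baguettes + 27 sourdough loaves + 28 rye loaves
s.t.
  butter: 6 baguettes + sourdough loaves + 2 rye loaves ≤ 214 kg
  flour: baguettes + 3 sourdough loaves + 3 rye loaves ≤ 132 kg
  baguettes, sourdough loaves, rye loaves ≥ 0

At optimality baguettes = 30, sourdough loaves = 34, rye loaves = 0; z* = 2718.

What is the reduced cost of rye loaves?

-8

At the optimum: butter uses 214 of 214 (binding); flour uses 132 of 132 (binding).
The binding rows give the dual system: 6·y_butter + 1·y_flour = 60 and 1·y_butter + 3·y_flour = 27.
→ y_butter = 9 and y_flour = 6.
Reduced cost of rye loaves: c₃ − yᵀa₃ = 28 − (9·2 + 6·3) = 28 − 36 = -8.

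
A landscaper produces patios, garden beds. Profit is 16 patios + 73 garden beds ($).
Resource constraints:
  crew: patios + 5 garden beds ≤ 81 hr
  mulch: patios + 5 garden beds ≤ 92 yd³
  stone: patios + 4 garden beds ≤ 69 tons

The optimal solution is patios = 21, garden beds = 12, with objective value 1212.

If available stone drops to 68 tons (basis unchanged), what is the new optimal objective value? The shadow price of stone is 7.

Δb = -1, so new z* = 1212 + (7)·(-1) = 1212 − 7 = 1205.

1205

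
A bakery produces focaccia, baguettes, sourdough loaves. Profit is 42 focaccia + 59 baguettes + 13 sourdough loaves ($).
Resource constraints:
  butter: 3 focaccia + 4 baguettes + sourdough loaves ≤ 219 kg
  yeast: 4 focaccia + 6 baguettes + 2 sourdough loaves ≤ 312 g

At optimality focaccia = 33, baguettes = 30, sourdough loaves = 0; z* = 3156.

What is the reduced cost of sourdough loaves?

At the optimum: butter uses 219 of 219 (binding); yeast uses 312 of 312 (binding).
From A_Bᵀ y = c: 3·y_butter + 4·y_yeast = 42; 4·y_butter + 6·y_yeast = 59.
→ y_butter = 8 and y_yeast = 4.5.
Reduced cost of sourdough loaves: c₃ − yᵀa₃ = 13 − (8·1 + 4.5·2) = 13 − 17 = -4.

-4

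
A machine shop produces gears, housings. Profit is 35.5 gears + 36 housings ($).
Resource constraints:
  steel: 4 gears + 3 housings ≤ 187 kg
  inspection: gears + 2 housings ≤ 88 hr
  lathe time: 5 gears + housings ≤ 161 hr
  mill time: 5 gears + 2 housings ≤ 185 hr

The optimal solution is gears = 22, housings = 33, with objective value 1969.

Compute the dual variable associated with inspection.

Binding: steel and inspection. Non-binding: lathe time (18 unused), mill time (9 unused).
By complementary slackness, y = 0 for the non-binding constraints.
The binding rows give the dual system: 4·y_steel + 1·y_inspection = 35.5 and 3·y_steel + 2·y_inspection = 36.
Solving: y_steel = 7, y_inspection = 7.5.
Shadow price of inspection = 7.5.

7.5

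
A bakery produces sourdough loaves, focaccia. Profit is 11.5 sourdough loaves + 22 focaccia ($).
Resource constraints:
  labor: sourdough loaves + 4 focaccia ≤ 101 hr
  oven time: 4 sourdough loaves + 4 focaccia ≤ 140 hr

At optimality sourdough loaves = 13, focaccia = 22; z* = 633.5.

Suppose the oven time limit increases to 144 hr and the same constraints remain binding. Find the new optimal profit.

Check each constraint at x*: labor 101/101 (tight); oven time 140/140 (tight).
The binding rows give the dual system: 1·y_labor + 4·y_oven time = 11.5 and 4·y_labor + 4·y_oven time = 22.
→ y_labor = 3.5 and y_oven time = 2.
Δz = y_oven time·Δb = 2 × (4) = 8, so new z* = 633.5 + 8 = 641.5.

641.5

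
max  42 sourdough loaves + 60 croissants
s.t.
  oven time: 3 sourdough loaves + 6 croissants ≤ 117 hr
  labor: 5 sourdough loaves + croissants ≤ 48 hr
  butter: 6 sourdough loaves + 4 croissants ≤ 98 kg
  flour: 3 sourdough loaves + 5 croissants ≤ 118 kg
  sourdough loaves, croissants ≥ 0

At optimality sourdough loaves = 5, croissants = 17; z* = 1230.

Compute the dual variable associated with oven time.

8

At the optimum: oven time uses 117 of 117 (binding); labor uses 42 of 48 (slack = 6); butter uses 98 of 98 (binding); flour uses 100 of 118 (slack = 18).
Since labor, flour are not tight, their duals are 0.
The binding rows give the dual system: 3·y_oven time + 6·y_butter = 42 and 6·y_oven time + 4·y_butter = 60.
This yields shadow prices y_oven time = 8, y_butter = 3.
Shadow price of oven time = 8.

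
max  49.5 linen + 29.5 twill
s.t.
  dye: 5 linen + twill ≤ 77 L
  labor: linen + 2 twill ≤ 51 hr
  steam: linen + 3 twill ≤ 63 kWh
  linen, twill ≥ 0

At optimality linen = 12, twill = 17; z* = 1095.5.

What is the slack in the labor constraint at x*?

5

labor used = 1·12 + 2·17 = 46; slack = 51 − 46 = 5.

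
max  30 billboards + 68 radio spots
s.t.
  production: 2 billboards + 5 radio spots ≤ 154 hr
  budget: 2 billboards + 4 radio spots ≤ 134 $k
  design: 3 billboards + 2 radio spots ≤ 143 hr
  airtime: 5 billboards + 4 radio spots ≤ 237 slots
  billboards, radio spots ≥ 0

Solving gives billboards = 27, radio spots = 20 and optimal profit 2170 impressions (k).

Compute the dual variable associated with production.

Binding: production and budget. Non-binding: design (22 unused), airtime (22 unused).
By complementary slackness, y = 0 for the non-binding constraints.
From A_Bᵀ y = c: 2·y_production + 2·y_budget = 30; 5·y_production + 4·y_budget = 68.
→ y_production = 8 and y_budget = 7.
Shadow price of production = 8.

8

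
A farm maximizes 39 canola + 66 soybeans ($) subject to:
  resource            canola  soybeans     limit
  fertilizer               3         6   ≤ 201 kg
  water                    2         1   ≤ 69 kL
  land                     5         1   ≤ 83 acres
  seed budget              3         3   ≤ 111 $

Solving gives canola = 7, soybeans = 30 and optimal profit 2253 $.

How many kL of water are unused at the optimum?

water used = 2·7 + 1·30 = 44; slack = 69 − 44 = 25.

25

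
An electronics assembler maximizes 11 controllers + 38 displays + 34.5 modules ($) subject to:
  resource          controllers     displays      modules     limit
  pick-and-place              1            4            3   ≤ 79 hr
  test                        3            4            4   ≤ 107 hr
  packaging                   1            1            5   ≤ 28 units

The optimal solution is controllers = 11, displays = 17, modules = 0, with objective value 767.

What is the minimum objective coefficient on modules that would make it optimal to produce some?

37

Binding: pick-and-place and packaging. Non-binding: test (6 unused).
Since test is not tight, its dual is 0.
The binding rows give the dual system: 1·y_pick-and-place + 1·y_packaging = 11 and 4·y_pick-and-place + 1·y_packaging = 38.
→ y_pick-and-place = 9 and y_packaging = 2.
modules enters the basis when its profit ≥ yᵀa₃ = 9·3 + 2·5 = 37.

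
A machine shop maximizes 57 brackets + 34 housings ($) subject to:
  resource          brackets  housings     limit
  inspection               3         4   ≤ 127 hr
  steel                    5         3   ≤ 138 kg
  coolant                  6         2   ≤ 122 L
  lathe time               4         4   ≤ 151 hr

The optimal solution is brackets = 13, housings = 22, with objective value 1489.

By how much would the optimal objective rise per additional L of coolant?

7

At the optimum: inspection uses 127 of 127 (binding); steel uses 131 of 138 (slack = 7); coolant uses 122 of 122 (binding); lathe time uses 140 of 151 (slack = 11).
Since steel, lathe time are not tight, their duals are 0.
Dual feasibility on the basic columns requires 3·y_inspection + 6·y_coolant = 57, 4·y_inspection + 2·y_coolant = 34.
→ y_inspection = 5 and y_coolant = 7.
Shadow price of coolant = 7.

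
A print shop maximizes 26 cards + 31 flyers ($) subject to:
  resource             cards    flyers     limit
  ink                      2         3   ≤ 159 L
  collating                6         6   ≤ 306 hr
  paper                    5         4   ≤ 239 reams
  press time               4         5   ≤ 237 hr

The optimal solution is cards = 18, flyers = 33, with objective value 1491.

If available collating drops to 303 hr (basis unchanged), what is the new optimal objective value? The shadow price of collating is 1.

Δb = -3, so new z* = 1491 + (1)·(-3) = 1491 − 3 = 1488.

1488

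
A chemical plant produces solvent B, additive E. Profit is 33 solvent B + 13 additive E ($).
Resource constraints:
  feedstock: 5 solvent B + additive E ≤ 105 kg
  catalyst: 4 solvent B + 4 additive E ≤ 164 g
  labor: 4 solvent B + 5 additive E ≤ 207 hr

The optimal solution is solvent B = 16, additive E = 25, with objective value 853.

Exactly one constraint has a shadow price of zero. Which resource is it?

labor

feedstock: 105/105 (binding)
catalyst: 164/164 (binding)
labor: 189/207 (slack 18)
By complementary slackness, a constraint with positive slack has shadow price 0 → labor.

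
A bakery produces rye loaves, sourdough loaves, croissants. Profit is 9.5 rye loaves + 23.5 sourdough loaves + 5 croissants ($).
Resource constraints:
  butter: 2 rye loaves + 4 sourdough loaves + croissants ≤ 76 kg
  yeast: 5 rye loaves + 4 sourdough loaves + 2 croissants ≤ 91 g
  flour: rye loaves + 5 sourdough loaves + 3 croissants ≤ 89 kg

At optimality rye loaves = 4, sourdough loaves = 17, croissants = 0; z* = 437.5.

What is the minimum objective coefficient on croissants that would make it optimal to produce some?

Check each constraint at x*: butter 76/76 (tight); yeast 88/91 (slack 3); flour 89/89 (tight).
Since yeast is not tight, its dual is 0.
Dual feasibility on the basic columns requires 2·y_butter + 1·y_flour = 9.5, 4·y_butter + 5·y_flour = 23.5.
Solving: y_butter = 4, y_flour = 1.5.
croissants enters the basis when its profit ≥ yᵀa₃ = 4·1 + 1.5·3 = 8.5.

8.5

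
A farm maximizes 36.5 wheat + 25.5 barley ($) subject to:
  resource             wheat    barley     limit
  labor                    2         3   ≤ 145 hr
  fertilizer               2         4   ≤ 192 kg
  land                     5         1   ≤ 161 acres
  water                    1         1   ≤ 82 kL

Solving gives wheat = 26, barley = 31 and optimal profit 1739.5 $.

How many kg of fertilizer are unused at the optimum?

16

fertilizer used = 2·26 + 4·31 = 176; slack = 192 − 176 = 16.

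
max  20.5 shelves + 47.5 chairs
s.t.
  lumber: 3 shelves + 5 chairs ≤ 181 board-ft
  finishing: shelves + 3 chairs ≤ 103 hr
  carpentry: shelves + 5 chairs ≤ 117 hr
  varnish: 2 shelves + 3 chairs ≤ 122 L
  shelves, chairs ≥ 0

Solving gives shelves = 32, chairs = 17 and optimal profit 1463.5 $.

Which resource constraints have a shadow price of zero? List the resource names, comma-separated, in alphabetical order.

finishing, varnish

lumber: 181/181 (binding)
finishing: 83/103 (slack 20)
carpentry: 117/117 (binding)
varnish: 115/122 (slack 7)
By complementary slackness, a constraint with positive slack has shadow price 0 → finishing, varnish.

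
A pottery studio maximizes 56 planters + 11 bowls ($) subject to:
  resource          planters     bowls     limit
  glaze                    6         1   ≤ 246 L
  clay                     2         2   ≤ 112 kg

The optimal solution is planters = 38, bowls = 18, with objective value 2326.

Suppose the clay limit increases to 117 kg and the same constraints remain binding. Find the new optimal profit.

2331

Check each constraint at x*: glaze 246/246 (tight); clay 112/112 (tight).
Dual feasibility on the basic columns requires 6·y_glaze + 2·y_clay = 56, 1·y_glaze + 2·y_clay = 11.
Solving: y_glaze = 9, y_clay = 1.
Δz = y_clay·Δb = 1 × (5) = 5, so new z* = 2326 + 5 = 2331.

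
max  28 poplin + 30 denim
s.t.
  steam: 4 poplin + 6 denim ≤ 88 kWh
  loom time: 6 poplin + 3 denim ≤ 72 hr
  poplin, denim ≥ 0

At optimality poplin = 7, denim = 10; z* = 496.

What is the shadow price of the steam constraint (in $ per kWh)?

4

At the optimum: steam uses 88 of 88 (binding); loom time uses 72 of 72 (binding).
Dual feasibility on the basic columns requires 4·y_steam + 6·y_loom time = 28, 6·y_steam + 3·y_loom time = 30.
Solving: y_steam = 4, y_loom time = 2.
Shadow price of steam = 4.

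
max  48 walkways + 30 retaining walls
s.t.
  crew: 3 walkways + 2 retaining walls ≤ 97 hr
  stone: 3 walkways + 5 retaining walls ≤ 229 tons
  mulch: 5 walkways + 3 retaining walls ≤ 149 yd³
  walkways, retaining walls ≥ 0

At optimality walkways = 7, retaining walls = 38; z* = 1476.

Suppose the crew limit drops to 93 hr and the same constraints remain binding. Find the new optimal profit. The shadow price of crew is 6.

1452

Δb = -4, so new z* = 1476 + (6)·(-4) = 1476 − 24 = 1452.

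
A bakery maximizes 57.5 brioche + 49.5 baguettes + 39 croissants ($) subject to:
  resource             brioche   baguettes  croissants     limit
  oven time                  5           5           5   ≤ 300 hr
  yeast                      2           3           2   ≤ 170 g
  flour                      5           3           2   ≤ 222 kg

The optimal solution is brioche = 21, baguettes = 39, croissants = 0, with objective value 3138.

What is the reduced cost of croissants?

Check each constraint at x*: oven time 300/300 (tight); yeast 159/170 (slack 11); flour 222/222 (tight).
Slack constraints have shadow price 0 (complementary slackness).
The binding rows give the dual system: 5·y_oven time + 5·y_flour = 57.5 and 5·y_oven time + 3·y_flour = 49.5.
This yields shadow prices y_oven time = 7.5, y_flour = 4.
Reduced cost of croissants: c₃ − yᵀa₃ = 39 − (7.5·5 + 4·2) = 39 − 45.5 = -6.5.

-6.5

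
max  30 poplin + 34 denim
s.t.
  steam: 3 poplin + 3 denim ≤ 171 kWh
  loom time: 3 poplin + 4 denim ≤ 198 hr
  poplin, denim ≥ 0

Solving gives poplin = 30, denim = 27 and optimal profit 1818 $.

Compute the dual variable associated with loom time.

4

Both steam and loom time are binding at x*.
Dual feasibility on the basic columns requires 3·y_steam + 3·y_loom time = 30, 3·y_steam + 4·y_loom time = 34.
→ y_steam = 6 and y_loom time = 4.
Shadow price of loom time = 4.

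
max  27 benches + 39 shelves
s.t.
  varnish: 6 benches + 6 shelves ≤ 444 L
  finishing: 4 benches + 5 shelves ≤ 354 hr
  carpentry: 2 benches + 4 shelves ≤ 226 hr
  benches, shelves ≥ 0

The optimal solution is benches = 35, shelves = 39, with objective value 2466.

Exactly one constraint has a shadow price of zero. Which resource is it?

finishing

varnish: 444/444 (binding)
finishing: 335/354 (slack 19)
carpentry: 226/226 (binding)
By complementary slackness, a constraint with positive slack has shadow price 0 → finishing.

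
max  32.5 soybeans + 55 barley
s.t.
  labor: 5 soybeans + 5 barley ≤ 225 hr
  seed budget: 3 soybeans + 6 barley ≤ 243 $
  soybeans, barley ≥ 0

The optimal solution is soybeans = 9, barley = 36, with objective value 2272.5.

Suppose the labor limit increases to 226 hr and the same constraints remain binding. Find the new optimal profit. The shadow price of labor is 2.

Δb = 1, so new z* = 2272.5 + (2)·(1) = 2272.5 + 2 = 2274.5.

2274.5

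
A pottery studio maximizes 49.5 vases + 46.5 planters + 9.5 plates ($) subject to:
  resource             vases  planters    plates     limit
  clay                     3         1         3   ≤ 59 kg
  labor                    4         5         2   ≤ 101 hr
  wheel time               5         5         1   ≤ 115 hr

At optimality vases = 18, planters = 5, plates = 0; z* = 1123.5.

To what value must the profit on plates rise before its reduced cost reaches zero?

At the optimum: clay uses 59 of 59 (binding); labor uses 97 of 101 (slack = 4); wheel time uses 115 of 115 (binding).
Slack constraints have shadow price 0 (complementary slackness).
Dual feasibility on the basic columns requires 3·y_clay + 5·y_wheel time = 49.5, 1·y_clay + 5·y_wheel time = 46.5.
→ y_clay = 1.5 and y_wheel time = 9.
plates enters the basis when its profit ≥ yᵀa₃ = 1.5·3 + 9·1 = 13.5.

13.5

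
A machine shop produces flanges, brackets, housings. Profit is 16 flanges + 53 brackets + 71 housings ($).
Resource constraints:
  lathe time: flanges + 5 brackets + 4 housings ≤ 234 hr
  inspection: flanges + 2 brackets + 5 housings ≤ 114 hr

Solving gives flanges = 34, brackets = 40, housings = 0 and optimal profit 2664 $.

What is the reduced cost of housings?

-2

Both lathe time and inspection are binding at x*.
Dual feasibility on the basic columns requires 1·y_lathe time + 1·y_inspection = 16, 5·y_lathe time + 2·y_inspection = 53.
Solving: y_lathe time = 7, y_inspection = 9.
Reduced cost of housings: c₃ − yᵀa₃ = 71 − (7·4 + 9·5) = 71 − 73 = -2.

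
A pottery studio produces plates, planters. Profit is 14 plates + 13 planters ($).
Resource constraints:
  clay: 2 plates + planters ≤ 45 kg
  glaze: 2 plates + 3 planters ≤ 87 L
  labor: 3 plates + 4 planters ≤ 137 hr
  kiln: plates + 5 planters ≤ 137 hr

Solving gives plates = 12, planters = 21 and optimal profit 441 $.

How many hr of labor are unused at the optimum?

labor used = 3·12 + 4·21 = 120; slack = 137 − 120 = 17.

17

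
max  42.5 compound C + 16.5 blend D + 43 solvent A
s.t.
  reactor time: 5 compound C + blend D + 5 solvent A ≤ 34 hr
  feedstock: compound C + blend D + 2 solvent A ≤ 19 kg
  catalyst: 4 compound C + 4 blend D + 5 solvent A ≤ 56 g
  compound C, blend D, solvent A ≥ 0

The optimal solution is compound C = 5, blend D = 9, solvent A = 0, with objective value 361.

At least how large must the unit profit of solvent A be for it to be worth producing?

45

Check each constraint at x*: reactor time 34/34 (tight); feedstock 14/19 (slack 5); catalyst 56/56 (tight).
By complementary slackness, y = 0 for the non-binding constraint.
Dual feasibility on the basic columns requires 5·y_reactor time + 4·y_catalyst = 42.5, 1·y_reactor time + 4·y_catalyst = 16.5.
Solving: y_reactor time = 6.5, y_catalyst = 2.5.
solvent A enters the basis when its profit ≥ yᵀa₃ = 6.5·5 + 2.5·5 = 45.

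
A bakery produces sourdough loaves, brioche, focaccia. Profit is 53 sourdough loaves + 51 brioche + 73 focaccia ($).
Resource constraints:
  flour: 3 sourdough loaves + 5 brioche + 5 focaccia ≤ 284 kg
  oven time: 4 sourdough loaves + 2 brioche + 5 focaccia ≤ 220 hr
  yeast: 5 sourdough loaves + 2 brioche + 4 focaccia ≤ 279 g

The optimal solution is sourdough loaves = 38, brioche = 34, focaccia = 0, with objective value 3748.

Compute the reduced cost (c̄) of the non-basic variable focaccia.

-2

Binding: flour and oven time. Non-binding: yeast (21 unused).
Slack constraints have shadow price 0 (complementary slackness).
From A_Bᵀ y = c: 3·y_flour + 4·y_oven time = 53; 5·y_flour + 2·y_oven time = 51.
This yields shadow prices y_flour = 7, y_oven time = 8.
Reduced cost of focaccia: c₃ − yᵀa₃ = 73 − (7·5 + 8·5) = 73 − 75 = -2.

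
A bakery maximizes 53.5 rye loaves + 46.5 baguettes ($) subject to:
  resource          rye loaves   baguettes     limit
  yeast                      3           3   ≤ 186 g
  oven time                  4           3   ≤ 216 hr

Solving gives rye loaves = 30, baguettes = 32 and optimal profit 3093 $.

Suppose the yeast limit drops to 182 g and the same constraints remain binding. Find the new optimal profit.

Both yeast and oven time are binding at x*.
The binding rows give the dual system: 3·y_yeast + 4·y_oven time = 53.5 and 3·y_yeast + 3·y_oven time = 46.5.
This yields shadow prices y_yeast = 8.5, y_oven time = 7.
Δz = y_yeast·Δb = 8.5 × (-4) = -34, so new z* = 3093 − 34 = 3059.

3059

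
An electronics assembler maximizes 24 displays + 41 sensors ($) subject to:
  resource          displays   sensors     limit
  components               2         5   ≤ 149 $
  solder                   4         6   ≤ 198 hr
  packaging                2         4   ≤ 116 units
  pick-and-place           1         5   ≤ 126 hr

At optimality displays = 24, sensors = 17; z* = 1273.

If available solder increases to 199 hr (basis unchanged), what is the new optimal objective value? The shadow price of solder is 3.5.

1276.5

Δb = 1, so new z* = 1273 + (3.5)·(1) = 1273 + 3.5 = 1276.5.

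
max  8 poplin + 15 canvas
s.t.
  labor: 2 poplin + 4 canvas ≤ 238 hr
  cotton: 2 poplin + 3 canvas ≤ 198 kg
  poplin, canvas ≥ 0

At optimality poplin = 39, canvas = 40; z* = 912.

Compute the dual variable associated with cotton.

At the optimum: labor uses 238 of 238 (binding); cotton uses 198 of 198 (binding).
From A_Bᵀ y = c: 2·y_labor + 2·y_cotton = 8; 4·y_labor + 3·y_cotton = 15.
Solving: y_labor = 3, y_cotton = 1.
Shadow price of cotton = 1.

1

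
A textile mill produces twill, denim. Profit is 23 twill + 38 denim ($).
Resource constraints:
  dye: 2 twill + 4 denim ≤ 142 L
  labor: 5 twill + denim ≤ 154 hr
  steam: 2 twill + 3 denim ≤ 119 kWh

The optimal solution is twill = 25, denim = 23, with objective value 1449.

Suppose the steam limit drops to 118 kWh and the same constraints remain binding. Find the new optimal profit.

Binding: dye and steam. Non-binding: labor (6 unused).
By complementary slackness, y = 0 for the non-binding constraint.
Dual feasibility on the basic columns requires 2·y_dye + 2·y_steam = 23, 4·y_dye + 3·y_steam = 38.
Solving: y_dye = 3.5, y_steam = 8.
Δz = y_steam·Δb = 8 × (-1) = -8, so new z* = 1449 − 8 = 1441.

1441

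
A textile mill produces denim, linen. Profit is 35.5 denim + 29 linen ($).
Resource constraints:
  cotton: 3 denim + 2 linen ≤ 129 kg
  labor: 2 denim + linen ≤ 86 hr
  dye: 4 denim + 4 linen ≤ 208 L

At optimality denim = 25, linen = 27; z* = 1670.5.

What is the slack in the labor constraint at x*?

9

labor used = 2·25 + 1·27 = 77; slack = 86 − 77 = 9.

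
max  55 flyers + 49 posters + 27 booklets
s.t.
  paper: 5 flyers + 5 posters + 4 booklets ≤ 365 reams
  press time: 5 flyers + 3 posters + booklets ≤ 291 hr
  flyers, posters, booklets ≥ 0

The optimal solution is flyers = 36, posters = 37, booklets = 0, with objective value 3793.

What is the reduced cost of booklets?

-8

At the optimum: paper uses 365 of 365 (binding); press time uses 291 of 291 (binding).
Dual feasibility on the basic columns requires 5·y_paper + 5·y_press time = 55, 5·y_paper + 3·y_press time = 49.
Solving: y_paper = 8, y_press time = 3.
Reduced cost of booklets: c₃ − yᵀa₃ = 27 − (8·4 + 3·1) = 27 − 35 = -8.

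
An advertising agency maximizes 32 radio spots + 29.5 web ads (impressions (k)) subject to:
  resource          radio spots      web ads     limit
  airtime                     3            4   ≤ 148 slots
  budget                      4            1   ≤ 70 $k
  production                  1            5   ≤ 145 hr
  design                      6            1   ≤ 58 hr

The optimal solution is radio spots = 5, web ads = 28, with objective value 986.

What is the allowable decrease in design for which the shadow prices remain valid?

29

Binding constraints: production, design. The basis is B = [[1,5],[6,1]] with det -29.
Per unit decrease in design, x* moves by d = (-0.1724, 0.0345).
The basis stays optimal until radio spots reaches 0; allowable decrease = 29 hr.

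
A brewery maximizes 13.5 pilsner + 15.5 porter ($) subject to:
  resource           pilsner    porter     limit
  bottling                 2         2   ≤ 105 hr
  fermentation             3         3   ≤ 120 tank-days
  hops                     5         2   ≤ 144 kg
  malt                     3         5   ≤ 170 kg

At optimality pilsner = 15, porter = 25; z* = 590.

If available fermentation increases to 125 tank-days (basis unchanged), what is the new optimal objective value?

607.5

At the optimum: bottling uses 80 of 105 (slack = 25); fermentation uses 120 of 120 (binding); hops uses 125 of 144 (slack = 19); malt uses 170 of 170 (binding).
Slack constraints have shadow price 0 (complementary slackness).
From A_Bᵀ y = c: 3·y_fermentation + 3·y_malt = 13.5; 3·y_fermentation + 5·y_malt = 15.5.
Solving: y_fermentation = 3.5, y_malt = 1.
Δz = y_fermentation·Δb = 3.5 × (5) = 17.5, so new z* = 590 + 17.5 = 607.5.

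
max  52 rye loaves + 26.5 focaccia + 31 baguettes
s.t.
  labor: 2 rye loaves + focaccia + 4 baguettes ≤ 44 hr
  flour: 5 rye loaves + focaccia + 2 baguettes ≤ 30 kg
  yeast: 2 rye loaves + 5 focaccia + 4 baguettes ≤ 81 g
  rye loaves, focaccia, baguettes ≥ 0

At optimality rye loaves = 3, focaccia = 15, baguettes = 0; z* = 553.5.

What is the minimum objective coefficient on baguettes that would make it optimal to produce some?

Check each constraint at x*: labor 21/44 (slack 23); flour 30/30 (tight); yeast 81/81 (tight).
Slack constraints have shadow price 0 (complementary slackness).
Dual feasibility on the basic columns requires 5·y_flour + 2·y_yeast = 52, 1·y_flour + 5·y_yeast = 26.5.
→ y_flour = 9 and y_yeast = 3.5.
baguettes enters the basis when its profit ≥ yᵀa₃ = 9·2 + 3.5·4 = 32.

32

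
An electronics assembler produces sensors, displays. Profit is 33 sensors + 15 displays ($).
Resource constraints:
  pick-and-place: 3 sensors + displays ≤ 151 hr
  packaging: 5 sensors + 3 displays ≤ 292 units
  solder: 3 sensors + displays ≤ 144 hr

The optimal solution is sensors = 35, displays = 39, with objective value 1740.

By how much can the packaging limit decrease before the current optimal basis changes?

Binding constraints: packaging, solder. The basis is B = [[5,3],[3,1]] with det -4.
Per unit decrease in packaging, x* moves by d = (0.25, -0.75).
The basis stays optimal until displays reaches 0; allowable decrease = 52 units.

52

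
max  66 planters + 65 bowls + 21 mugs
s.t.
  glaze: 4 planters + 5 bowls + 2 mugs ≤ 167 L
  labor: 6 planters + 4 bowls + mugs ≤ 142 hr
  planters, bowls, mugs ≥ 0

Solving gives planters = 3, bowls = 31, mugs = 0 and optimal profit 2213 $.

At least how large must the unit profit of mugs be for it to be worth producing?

23

Check each constraint at x*: glaze 167/167 (tight); labor 142/142 (tight).
Dual feasibility on the basic columns requires 4·y_glaze + 6·y_labor = 66, 5·y_glaze + 4·y_labor = 65.
This yields shadow prices y_glaze = 9, y_labor = 5.
mugs enters the basis when its profit ≥ yᵀa₃ = 9·2 + 5·1 = 23.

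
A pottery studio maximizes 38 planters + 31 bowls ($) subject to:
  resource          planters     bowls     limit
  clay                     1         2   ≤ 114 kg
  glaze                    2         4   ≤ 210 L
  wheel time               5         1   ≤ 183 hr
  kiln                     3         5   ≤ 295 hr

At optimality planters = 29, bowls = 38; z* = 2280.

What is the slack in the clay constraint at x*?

clay used = 1·29 + 2·38 = 105; slack = 114 − 105 = 9.

9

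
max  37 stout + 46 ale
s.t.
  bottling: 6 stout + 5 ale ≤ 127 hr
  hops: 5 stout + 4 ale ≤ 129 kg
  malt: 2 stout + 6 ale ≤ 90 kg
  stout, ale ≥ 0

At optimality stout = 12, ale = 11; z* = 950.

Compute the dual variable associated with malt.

Check each constraint at x*: bottling 127/127 (tight); hops 104/129 (slack 25); malt 90/90 (tight).
Since hops is not tight, its dual is 0.
From A_Bᵀ y = c: 6·y_bottling + 2·y_malt = 37; 5·y_bottling + 6·y_malt = 46.
Solving: y_bottling = 5, y_malt = 3.5.
Shadow price of malt = 3.5.

3.5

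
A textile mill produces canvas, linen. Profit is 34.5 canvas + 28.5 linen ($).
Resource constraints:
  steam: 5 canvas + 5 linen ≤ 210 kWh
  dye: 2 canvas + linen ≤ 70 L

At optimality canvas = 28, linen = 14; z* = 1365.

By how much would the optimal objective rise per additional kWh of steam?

4.5

Both steam and dye are binding at x*.
Dual feasibility on the basic columns requires 5·y_steam + 2·y_dye = 34.5, 5·y_steam + 1·y_dye = 28.5.
→ y_steam = 4.5 and y_dye = 6.
Shadow price of steam = 4.5.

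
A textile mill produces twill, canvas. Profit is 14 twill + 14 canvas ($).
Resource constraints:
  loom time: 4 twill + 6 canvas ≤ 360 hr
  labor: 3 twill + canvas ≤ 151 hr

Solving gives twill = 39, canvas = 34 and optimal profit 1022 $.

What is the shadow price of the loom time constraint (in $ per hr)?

At the optimum: loom time uses 360 of 360 (binding); labor uses 151 of 151 (binding).
The binding rows give the dual system: 4·y_loom time + 3·y_labor = 14 and 6·y_loom time + 1·y_labor = 14.
→ y_loom time = 2 and y_labor = 2.
Shadow price of loom time = 2.

2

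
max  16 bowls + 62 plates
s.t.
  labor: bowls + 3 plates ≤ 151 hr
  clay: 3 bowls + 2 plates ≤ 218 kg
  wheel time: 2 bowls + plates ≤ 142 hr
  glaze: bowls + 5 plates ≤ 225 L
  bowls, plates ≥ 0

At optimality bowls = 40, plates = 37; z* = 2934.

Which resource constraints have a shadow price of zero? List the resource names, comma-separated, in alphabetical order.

labor: 151/151 (binding)
clay: 194/218 (slack 24)
wheel time: 117/142 (slack 25)
glaze: 225/225 (binding)
By complementary slackness, a constraint with positive slack has shadow price 0 → clay, wheel time.

clay, wheel time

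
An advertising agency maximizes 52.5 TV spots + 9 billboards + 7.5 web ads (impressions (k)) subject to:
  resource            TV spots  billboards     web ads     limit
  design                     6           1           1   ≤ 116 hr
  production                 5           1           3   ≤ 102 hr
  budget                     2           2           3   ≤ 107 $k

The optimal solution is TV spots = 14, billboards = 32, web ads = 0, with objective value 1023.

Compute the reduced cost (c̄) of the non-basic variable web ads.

At the optimum: design uses 116 of 116 (binding); production uses 102 of 102 (binding); budget uses 92 of 107 (slack = 15).
By complementary slackness, y = 0 for the non-binding constraint.
The binding rows give the dual system: 6·y_design + 5·y_production = 52.5 and 1·y_design + 1·y_production = 9.
This yields shadow prices y_design = 7.5, y_production = 1.5.
Reduced cost of web ads: c₃ − yᵀa₃ = 7.5 − (7.5·1 + 1.5·3) = 7.5 − 12 = -4.5.

-4.5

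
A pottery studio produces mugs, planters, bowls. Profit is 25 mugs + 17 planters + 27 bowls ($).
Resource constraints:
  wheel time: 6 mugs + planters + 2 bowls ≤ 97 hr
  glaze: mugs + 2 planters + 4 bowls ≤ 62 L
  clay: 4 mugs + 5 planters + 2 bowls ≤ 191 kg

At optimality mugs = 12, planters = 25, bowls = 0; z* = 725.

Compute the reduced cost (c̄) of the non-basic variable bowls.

At the optimum: wheel time uses 97 of 97 (binding); glaze uses 62 of 62 (binding); clay uses 173 of 191 (slack = 18).
Slack constraints have shadow price 0 (complementary slackness).
Dual feasibility on the basic columns requires 6·y_wheel time + 1·y_glaze = 25, 1·y_wheel time + 2·y_glaze = 17.
Solving: y_wheel time = 3, y_glaze = 7.
Reduced cost of bowls: c₃ − yᵀa₃ = 27 − (3·2 + 7·4) = 27 − 34 = -7.

-7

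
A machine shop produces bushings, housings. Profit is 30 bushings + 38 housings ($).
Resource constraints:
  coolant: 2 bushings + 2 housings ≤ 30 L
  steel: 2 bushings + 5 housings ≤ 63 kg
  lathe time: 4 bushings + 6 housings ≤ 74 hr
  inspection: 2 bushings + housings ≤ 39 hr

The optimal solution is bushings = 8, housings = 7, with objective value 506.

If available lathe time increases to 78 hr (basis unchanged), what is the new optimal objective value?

522

Check each constraint at x*: coolant 30/30 (tight); steel 51/63 (slack 12); lathe time 74/74 (tight); inspection 23/39 (slack 16).
Since steel, inspection are not tight, their duals are 0.
Dual feasibility on the basic columns requires 2·y_coolant + 4·y_lathe time = 30, 2·y_coolant + 6·y_lathe time = 38.
This yields shadow prices y_coolant = 7, y_lathe time = 4.
Δz = y_lathe time·Δb = 4 × (4) = 16, so new z* = 506 + 16 = 522.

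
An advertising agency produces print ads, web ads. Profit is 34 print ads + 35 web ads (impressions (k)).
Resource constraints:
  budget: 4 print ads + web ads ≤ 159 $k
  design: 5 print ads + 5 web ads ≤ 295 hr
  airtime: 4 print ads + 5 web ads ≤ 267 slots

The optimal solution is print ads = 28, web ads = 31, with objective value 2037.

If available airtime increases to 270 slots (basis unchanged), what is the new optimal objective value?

2040

At the optimum: budget uses 143 of 159 (slack = 16); design uses 295 of 295 (binding); airtime uses 267 of 267 (binding).
By complementary slackness, y = 0 for the non-binding constraint.
From A_Bᵀ y = c: 5·y_design + 4·y_airtime = 34; 5·y_design + 5·y_airtime = 35.
This yields shadow prices y_design = 6, y_airtime = 1.
Δz = y_airtime·Δb = 1 × (3) = 3, so new z* = 2037 + 3 = 2040.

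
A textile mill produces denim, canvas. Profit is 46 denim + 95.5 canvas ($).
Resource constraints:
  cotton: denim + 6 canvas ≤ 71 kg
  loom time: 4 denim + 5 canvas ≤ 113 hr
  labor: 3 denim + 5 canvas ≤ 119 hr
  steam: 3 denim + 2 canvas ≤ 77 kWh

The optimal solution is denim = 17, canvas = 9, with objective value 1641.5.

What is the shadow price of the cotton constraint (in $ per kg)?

8

At the optimum: cotton uses 71 of 71 (binding); loom time uses 113 of 113 (binding); labor uses 96 of 119 (slack = 23); steam uses 69 of 77 (slack = 8).
By complementary slackness, y = 0 for the non-binding constraints.
From A_Bᵀ y = c: 1·y_cotton + 4·y_loom time = 46; 6·y_cotton + 5·y_loom time = 95.5.
→ y_cotton = 8 and y_loom time = 9.5.
Shadow price of cotton = 8.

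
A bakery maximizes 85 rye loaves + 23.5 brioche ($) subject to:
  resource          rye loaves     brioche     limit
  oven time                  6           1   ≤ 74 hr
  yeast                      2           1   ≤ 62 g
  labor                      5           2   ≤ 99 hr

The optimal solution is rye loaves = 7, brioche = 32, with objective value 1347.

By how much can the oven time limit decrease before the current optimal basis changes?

24.5

Binding constraints: oven time, labor. The basis is B = [[6,1],[5,2]] with det 7.
Per unit decrease in oven time, x* moves by d = (-0.2857, 0.7143).
The basis stays optimal until rye loaves reaches 0; allowable decrease = 24.5 hr.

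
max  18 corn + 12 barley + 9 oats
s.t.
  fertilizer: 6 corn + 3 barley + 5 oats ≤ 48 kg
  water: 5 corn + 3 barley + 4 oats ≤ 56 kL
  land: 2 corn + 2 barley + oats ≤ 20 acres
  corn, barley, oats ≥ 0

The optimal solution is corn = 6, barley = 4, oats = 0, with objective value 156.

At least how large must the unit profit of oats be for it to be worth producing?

13

Check each constraint at x*: fertilizer 48/48 (tight); water 42/56 (slack 14); land 20/20 (tight).
By complementary slackness, y = 0 for the non-binding constraint.
From A_Bᵀ y = c: 6·y_fertilizer + 2·y_land = 18; 3·y_fertilizer + 2·y_land = 12.
→ y_fertilizer = 2 and y_land = 3.
oats enters the basis when its profit ≥ yᵀa₃ = 2·5 + 3·1 = 13.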